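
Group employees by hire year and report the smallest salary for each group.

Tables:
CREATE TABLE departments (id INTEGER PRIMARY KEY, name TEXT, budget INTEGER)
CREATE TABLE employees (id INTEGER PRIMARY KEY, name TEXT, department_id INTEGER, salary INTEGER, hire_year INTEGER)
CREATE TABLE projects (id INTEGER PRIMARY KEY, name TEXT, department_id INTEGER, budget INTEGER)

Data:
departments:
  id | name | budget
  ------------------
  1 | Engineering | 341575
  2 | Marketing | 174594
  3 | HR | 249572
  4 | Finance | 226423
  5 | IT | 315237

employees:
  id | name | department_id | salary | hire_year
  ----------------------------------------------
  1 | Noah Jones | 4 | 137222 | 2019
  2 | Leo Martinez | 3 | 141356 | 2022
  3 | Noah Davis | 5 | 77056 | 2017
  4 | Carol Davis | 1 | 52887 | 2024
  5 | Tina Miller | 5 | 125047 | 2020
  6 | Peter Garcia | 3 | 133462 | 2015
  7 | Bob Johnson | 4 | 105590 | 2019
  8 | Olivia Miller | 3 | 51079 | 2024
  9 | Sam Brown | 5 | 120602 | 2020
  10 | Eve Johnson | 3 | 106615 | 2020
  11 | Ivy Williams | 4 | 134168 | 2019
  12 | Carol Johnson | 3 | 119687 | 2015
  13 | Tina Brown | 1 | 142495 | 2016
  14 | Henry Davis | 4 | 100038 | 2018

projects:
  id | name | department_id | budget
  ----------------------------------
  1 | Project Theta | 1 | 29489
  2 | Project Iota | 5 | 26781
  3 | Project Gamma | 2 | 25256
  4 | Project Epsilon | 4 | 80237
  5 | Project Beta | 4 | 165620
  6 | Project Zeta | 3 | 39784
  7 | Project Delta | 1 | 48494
SELECT hire_year, MIN(salary) AS min_salary FROM employees GROUP BY hire_year

Execution result:
hire_year | min_salary
2015 | 119687
2016 | 142495
2017 | 77056
2018 | 100038
2019 | 105590
2020 | 106615
2022 | 141356
2024 | 51079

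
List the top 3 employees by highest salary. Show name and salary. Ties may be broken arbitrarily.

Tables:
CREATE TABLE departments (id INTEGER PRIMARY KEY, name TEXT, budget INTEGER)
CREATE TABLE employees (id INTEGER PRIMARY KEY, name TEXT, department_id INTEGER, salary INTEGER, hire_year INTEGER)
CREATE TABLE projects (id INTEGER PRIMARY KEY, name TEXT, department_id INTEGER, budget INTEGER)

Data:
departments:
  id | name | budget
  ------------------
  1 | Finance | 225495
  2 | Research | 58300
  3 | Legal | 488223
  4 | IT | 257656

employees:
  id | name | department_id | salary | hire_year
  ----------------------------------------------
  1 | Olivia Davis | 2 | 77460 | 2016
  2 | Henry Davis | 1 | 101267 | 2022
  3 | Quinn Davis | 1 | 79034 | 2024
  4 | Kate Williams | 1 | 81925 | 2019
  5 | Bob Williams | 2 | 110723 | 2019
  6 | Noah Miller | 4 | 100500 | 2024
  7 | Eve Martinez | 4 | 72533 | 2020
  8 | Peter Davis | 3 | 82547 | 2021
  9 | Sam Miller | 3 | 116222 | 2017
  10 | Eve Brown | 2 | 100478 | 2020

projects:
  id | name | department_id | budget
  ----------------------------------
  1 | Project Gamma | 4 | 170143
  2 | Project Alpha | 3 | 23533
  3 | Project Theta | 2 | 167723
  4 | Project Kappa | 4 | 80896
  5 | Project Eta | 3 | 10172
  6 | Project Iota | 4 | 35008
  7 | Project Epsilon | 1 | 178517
SELECT name, salary FROM employees ORDER BY salary DESC LIMIT 3

Execution result:
name | salary
Sam Miller | 116222
Bob Williams | 110723
Henry Davis | 101267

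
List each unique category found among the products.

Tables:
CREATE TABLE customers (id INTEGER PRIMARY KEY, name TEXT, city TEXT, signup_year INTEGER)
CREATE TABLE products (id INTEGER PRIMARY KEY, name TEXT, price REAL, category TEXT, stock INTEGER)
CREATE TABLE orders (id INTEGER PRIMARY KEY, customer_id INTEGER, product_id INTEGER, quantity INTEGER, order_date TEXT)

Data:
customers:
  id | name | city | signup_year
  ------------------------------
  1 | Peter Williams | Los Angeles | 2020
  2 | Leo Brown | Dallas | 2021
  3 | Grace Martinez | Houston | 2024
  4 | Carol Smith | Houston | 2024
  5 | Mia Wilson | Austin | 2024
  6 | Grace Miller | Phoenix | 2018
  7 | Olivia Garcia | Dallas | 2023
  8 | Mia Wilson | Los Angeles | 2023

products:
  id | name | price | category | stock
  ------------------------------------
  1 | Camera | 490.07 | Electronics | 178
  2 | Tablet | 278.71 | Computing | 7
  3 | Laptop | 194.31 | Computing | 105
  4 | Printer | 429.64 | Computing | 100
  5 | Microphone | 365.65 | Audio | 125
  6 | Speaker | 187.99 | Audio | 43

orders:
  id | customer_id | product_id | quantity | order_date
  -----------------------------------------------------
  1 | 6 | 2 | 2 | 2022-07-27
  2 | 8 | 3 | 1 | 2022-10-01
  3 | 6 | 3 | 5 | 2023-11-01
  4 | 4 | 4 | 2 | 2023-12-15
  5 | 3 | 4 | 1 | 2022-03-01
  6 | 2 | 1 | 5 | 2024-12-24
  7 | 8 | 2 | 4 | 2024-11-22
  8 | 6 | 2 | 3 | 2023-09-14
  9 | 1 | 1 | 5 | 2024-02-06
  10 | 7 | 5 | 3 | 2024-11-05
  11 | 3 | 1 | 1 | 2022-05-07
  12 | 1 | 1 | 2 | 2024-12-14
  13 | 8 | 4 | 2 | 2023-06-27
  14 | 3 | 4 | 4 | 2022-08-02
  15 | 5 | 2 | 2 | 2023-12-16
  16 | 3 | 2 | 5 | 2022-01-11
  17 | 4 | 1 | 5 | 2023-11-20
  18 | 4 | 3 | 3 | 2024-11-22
SELECT DISTINCT category FROM products

Execution result:
category
Electronics
Computing
Audio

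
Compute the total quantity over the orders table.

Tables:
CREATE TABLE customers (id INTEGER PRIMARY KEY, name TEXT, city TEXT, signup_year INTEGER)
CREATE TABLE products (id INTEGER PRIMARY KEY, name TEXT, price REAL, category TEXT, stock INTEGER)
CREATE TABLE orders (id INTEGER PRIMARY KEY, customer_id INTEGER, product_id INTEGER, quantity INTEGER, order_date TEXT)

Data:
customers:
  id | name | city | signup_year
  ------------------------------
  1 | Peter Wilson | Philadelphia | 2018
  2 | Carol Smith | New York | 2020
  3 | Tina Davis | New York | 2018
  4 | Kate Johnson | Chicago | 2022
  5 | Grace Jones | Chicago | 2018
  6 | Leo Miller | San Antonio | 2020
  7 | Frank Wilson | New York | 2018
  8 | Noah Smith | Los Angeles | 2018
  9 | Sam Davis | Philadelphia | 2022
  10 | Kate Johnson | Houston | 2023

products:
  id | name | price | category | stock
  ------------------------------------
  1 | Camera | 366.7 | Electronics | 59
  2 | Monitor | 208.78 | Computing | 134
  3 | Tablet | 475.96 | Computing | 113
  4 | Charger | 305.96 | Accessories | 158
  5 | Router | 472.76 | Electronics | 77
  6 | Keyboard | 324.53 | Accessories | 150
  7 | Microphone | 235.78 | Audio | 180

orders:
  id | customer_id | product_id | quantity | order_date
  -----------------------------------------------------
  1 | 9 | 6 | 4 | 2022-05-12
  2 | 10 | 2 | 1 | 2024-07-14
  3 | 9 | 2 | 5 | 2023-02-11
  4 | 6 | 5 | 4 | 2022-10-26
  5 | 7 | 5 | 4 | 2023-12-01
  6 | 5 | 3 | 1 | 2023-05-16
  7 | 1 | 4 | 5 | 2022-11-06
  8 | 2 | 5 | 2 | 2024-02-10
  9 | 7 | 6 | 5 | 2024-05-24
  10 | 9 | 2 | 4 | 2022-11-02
SELECT SUM(quantity) FROM orders

Execution result:
35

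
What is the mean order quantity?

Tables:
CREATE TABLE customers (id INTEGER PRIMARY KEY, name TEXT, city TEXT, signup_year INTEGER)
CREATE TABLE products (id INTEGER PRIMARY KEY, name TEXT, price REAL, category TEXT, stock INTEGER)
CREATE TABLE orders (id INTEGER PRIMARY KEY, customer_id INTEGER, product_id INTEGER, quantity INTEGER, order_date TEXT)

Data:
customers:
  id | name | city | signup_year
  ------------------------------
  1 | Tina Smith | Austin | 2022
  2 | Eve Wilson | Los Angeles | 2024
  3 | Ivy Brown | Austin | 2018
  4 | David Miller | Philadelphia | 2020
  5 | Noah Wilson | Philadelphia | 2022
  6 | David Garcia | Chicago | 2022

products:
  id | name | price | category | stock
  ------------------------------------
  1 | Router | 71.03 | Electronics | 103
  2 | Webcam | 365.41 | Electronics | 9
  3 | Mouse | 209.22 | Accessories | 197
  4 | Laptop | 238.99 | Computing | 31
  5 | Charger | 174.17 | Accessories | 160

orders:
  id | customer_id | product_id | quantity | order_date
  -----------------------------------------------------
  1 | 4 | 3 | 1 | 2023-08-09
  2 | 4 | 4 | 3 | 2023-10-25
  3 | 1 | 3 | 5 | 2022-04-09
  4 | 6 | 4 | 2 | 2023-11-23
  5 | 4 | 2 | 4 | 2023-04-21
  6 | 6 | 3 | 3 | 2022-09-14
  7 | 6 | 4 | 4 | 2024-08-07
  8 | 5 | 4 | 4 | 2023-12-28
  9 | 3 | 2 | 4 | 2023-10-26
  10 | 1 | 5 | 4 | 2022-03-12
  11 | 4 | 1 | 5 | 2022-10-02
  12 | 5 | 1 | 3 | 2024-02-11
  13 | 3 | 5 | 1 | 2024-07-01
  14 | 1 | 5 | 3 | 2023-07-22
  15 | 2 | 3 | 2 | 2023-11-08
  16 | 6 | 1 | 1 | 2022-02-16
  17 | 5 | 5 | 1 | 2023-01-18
SELECT AVG(quantity) FROM orders

Execution result:
2.94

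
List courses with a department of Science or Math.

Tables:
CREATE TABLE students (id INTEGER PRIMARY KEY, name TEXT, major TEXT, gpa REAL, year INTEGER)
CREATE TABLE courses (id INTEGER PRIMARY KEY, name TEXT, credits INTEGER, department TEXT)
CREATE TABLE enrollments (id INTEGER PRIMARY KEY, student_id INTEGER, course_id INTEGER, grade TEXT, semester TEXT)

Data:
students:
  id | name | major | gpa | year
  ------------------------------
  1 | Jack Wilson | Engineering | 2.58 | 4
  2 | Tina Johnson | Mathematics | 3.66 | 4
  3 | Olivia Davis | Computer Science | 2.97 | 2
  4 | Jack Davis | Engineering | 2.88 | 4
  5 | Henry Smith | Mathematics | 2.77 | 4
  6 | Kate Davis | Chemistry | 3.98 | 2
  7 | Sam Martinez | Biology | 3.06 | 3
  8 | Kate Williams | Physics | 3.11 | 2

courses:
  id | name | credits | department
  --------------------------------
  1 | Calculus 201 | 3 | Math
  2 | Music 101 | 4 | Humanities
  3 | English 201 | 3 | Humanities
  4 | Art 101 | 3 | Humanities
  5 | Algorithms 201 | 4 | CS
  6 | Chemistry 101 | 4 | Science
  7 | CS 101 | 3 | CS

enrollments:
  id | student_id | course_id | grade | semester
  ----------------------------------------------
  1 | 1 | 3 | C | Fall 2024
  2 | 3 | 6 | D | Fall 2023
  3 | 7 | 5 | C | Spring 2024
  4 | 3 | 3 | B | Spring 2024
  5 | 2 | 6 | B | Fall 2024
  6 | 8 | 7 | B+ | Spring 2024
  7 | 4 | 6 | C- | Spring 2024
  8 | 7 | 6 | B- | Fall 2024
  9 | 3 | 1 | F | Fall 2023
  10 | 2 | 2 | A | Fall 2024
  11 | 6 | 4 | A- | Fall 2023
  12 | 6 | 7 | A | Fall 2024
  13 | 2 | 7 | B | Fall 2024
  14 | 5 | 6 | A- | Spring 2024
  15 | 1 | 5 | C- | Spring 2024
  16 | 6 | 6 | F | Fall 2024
SELECT name, department FROM courses WHERE department IN ('Science', 'Math')

Execution result:
name | department
Calculus 201 | Math
Chemistry 101 | Science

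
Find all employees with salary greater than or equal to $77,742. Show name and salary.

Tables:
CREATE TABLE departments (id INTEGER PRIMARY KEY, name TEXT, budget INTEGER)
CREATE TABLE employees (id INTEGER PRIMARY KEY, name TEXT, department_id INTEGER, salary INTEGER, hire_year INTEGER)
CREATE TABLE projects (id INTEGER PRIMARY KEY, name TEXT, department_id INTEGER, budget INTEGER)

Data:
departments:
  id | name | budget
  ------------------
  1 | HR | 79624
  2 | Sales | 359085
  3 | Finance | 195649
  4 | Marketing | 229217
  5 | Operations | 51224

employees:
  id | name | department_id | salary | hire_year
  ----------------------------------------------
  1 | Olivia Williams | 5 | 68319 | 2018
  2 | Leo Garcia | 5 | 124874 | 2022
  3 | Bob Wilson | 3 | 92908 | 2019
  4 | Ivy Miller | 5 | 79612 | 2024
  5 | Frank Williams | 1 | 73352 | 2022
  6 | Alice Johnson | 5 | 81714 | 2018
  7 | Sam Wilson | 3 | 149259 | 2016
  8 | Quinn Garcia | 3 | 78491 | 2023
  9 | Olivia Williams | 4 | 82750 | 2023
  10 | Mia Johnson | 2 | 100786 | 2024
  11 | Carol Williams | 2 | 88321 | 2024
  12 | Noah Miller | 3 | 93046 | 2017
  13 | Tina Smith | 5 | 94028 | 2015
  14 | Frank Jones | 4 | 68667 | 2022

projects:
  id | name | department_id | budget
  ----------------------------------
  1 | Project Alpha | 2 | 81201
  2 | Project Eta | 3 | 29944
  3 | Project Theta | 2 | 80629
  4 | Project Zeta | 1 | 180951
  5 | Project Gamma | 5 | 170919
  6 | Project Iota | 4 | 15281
SELECT name, salary FROM employees WHERE salary >= 77742

Execution result:
name | salary
Leo Garcia | 124874
Bob Wilson | 92908
Ivy Miller | 79612
Alice Johnson | 81714
Sam Wilson | 149259
Quinn Garcia | 78491
Olivia Williams | 82750
Mia Johnson | 100786
Carol Williams | 88321
Noah Miller | 93046
Tina Smith | 94028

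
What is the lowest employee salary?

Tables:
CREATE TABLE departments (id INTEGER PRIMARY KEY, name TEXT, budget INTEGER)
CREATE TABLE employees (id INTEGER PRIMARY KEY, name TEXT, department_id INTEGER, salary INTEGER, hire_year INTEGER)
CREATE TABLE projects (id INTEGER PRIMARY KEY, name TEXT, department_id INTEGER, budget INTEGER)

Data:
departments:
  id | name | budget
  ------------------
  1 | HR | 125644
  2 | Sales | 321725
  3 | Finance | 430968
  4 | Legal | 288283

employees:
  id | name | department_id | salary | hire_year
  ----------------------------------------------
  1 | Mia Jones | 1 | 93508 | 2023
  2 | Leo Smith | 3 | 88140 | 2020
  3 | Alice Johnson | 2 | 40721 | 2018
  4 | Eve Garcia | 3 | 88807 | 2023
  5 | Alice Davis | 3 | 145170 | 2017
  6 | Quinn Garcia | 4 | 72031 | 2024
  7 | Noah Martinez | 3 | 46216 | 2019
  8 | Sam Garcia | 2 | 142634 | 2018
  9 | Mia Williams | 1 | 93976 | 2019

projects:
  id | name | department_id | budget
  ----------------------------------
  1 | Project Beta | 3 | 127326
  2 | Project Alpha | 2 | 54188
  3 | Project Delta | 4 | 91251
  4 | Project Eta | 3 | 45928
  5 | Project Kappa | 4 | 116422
SELECT MIN(salary) FROM employees

Execution result:
40721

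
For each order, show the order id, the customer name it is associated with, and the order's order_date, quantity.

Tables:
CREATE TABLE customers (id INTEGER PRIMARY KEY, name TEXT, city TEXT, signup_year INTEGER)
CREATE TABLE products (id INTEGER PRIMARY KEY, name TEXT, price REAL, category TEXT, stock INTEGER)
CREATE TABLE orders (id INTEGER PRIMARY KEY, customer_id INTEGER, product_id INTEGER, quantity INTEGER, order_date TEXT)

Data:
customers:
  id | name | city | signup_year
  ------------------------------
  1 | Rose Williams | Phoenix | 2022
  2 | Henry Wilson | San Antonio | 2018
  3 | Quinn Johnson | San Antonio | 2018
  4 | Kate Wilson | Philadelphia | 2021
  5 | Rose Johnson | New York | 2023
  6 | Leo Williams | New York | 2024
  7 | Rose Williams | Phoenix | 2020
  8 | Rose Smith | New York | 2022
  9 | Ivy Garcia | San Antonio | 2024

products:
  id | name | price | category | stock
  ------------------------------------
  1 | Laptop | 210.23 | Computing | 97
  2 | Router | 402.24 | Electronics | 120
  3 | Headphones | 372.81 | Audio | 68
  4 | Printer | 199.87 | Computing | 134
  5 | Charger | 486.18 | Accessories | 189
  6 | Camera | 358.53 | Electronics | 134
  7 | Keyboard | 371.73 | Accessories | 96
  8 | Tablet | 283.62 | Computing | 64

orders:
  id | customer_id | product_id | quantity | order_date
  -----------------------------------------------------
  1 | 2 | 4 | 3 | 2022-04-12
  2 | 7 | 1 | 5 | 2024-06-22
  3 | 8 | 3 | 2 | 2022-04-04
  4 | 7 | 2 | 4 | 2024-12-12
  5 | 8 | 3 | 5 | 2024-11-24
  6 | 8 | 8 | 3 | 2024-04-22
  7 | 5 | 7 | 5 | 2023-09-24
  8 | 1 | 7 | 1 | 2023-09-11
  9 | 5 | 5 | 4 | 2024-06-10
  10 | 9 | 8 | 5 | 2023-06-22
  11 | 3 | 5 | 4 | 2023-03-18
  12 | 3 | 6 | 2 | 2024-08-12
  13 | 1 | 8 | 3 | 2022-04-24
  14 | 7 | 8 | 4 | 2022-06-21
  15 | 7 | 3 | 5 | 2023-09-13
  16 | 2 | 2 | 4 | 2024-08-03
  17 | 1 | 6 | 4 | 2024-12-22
SELECT c.id, p.name AS customer, c.order_date, c.quantity FROM orders c JOIN customers p ON c.customer_id = p.id

Execution result:
id | customer | order_date | quantity
1 | Henry Wilson | 2022-04-12 | 3
2 | Rose Williams | 2024-06-22 | 5
3 | Rose Smith | 2022-04-04 | 2
4 | Rose Williams | 2024-12-12 | 4
5 | Rose Smith | 2024-11-24 | 5
6 | Rose Smith | 2024-04-22 | 3
7 | Rose Johnson | 2023-09-24 | 5
8 | Rose Williams | 2023-09-11 | 1
9 | Rose Johnson | 2024-06-10 | 4
10 | Ivy Garcia | 2023-06-22 | 5
11 | Quinn Johnson | 2023-03-18 | 4
12 | Quinn Johnson | 2024-08-12 | 2
13 | Rose Williams | 2022-04-24 | 3
14 | Rose Williams | 2022-06-21 | 4
15 | Rose Williams | 2023-09-13 | 5
16 | Henry Wilson | 2024-08-03 | 4
17 | Rose Williams | 2024-12-22 | 4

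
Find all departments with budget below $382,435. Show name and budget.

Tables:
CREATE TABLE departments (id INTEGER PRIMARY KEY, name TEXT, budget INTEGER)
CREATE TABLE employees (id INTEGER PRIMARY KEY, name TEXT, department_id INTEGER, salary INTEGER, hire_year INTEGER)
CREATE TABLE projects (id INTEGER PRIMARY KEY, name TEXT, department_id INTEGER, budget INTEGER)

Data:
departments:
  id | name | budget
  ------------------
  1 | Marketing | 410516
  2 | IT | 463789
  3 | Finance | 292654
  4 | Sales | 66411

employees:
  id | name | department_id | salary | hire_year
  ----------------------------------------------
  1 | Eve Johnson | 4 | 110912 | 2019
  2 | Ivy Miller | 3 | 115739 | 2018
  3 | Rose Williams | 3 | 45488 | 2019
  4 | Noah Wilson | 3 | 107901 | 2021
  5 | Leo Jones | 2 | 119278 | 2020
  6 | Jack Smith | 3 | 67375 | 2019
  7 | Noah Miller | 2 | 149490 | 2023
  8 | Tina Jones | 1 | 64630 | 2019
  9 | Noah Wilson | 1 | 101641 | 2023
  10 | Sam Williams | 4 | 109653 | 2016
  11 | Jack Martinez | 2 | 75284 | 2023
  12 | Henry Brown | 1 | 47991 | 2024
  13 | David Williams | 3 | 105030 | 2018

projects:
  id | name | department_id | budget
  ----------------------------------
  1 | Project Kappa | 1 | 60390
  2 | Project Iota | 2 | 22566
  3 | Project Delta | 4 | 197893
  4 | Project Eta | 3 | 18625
SELECT name, budget FROM departments WHERE budget < 382435

Execution result:
name | budget
Finance | 292654
Sales | 66411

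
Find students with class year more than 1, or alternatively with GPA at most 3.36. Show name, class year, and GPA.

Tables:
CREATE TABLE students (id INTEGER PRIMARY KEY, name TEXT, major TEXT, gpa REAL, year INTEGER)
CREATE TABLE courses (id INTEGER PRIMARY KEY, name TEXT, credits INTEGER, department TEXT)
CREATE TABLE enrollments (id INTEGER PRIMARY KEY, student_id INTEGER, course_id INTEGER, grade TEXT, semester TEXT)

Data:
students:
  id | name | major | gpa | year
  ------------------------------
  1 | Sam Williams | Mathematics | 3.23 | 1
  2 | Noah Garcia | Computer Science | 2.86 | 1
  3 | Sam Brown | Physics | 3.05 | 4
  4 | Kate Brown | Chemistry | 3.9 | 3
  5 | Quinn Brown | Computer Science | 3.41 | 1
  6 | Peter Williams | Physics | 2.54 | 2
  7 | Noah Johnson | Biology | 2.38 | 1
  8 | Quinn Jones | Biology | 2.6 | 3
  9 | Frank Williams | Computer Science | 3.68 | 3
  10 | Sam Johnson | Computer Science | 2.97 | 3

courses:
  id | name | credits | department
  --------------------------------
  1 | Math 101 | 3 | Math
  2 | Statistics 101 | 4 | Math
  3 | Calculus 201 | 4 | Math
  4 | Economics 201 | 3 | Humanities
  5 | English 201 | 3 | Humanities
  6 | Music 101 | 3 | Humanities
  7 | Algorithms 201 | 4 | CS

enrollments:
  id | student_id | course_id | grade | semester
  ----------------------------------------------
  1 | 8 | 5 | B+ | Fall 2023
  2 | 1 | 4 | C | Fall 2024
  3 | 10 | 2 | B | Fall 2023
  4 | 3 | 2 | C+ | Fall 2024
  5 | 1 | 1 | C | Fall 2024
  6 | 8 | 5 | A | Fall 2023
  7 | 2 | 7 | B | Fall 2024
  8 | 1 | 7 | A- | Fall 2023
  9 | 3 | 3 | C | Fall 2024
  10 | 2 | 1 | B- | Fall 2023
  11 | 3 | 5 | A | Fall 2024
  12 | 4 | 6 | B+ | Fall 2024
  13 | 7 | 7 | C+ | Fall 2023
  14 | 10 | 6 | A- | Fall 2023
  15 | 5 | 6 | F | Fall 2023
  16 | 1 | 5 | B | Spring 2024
SELECT name, year, gpa FROM students WHERE year > 1 OR gpa <= 3.36

Execution result:
name | year | gpa
Sam Williams | 1 | 3.23
Noah Garcia | 1 | 2.86
Sam Brown | 4 | 3.05
Kate Brown | 3 | 3.90
Peter Williams | 2 | 2.54
Noah Johnson | 1 | 2.38
Quinn Jones | 3 | 2.60
Frank Williams | 3 | 3.68
Sam Johnson | 3 | 2.97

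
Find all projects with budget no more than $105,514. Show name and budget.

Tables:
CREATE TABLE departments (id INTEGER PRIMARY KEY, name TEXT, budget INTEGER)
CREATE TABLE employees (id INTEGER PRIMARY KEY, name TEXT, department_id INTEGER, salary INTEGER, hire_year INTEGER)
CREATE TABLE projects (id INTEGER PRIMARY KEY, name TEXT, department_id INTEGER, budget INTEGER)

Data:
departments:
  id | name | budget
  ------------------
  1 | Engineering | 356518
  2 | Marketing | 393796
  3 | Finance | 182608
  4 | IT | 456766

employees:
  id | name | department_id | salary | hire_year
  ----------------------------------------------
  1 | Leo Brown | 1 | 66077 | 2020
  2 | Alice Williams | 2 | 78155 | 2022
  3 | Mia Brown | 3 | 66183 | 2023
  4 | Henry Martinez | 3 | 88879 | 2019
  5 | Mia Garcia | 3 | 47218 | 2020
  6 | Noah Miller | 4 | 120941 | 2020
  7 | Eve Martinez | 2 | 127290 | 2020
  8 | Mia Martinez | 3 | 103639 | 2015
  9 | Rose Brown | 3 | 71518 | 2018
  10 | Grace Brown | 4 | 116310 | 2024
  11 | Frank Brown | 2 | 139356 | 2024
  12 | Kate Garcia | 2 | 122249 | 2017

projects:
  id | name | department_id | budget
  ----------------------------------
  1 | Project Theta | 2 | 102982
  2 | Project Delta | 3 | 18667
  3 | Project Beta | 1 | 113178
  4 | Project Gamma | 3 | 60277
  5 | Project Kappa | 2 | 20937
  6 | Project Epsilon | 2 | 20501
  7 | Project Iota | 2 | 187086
SELECT name, budget FROM projects WHERE budget <= 105514

Execution result:
name | budget
Project Theta | 102982
Project Delta | 18667
Project Gamma | 60277
Project Kappa | 20937
Project Epsilon | 20501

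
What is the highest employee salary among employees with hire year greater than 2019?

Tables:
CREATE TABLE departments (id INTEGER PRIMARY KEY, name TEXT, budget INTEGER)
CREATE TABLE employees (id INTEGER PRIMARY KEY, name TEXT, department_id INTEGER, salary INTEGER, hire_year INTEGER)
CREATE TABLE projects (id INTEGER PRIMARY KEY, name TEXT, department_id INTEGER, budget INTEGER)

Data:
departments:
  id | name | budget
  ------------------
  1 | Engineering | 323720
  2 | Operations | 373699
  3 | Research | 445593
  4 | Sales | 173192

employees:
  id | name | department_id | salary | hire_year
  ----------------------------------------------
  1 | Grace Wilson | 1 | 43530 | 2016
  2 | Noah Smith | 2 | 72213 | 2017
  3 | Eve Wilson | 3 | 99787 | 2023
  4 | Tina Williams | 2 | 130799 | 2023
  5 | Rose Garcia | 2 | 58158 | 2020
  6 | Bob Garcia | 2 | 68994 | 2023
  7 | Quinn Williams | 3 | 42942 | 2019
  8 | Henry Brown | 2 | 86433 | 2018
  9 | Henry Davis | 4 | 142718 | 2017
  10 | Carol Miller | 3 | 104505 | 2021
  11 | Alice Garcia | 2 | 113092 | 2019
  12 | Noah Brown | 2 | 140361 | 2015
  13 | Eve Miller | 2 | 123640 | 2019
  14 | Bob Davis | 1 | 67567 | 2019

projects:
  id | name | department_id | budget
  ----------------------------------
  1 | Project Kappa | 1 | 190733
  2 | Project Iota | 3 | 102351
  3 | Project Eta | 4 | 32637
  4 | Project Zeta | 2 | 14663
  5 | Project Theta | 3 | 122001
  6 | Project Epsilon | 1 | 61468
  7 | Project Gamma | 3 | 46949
SELECT MAX(salary) FROM employees WHERE hire_year > 2019

Execution result:
130799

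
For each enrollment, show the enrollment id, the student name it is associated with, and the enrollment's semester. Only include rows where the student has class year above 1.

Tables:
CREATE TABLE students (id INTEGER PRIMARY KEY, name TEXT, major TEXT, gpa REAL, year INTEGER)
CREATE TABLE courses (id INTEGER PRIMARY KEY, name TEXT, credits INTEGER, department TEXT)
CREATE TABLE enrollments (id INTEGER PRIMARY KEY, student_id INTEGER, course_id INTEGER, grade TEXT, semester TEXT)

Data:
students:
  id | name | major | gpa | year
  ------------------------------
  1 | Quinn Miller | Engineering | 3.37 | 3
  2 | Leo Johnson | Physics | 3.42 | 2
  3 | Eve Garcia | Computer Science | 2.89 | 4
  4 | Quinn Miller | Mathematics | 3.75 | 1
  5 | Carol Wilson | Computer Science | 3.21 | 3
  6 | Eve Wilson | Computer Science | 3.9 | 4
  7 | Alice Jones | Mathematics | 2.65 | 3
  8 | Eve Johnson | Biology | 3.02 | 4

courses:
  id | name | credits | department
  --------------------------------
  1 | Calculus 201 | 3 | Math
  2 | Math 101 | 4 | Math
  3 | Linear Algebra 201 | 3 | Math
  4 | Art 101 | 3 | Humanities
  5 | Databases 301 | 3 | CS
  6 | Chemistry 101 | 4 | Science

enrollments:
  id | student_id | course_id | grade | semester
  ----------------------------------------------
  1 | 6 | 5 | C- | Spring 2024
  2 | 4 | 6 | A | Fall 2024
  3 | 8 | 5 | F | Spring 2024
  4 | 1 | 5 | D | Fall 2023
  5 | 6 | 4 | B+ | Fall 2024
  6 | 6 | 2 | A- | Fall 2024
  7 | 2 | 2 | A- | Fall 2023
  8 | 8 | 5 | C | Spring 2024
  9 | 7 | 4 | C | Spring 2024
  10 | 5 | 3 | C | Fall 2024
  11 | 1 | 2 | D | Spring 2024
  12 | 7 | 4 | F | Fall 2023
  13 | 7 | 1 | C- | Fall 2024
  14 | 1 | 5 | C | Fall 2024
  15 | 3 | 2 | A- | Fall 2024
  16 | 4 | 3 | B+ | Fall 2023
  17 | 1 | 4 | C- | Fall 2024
SELECT c.id, p.name AS student, c.semester FROM enrollments c JOIN students p ON c.student_id = p.id WHERE p.year > 1

Execution result:
id | student | semester
1 | Eve Wilson | Spring 2024
3 | Eve Johnson | Spring 2024
4 | Quinn Miller | Fall 2023
5 | Eve Wilson | Fall 2024
6 | Eve Wilson | Fall 2024
7 | Leo Johnson | Fall 2023
8 | Eve Johnson | Spring 2024
9 | Alice Jones | Spring 2024
10 | Carol Wilson | Fall 2024
11 | Quinn Miller | Spring 2024
12 | Alice Jones | Fall 2023
13 | Alice Jones | Fall 2024
14 | Quinn Miller | Fall 2024
15 | Eve Garcia | Fall 2024
17 | Quinn Miller | Fall 2024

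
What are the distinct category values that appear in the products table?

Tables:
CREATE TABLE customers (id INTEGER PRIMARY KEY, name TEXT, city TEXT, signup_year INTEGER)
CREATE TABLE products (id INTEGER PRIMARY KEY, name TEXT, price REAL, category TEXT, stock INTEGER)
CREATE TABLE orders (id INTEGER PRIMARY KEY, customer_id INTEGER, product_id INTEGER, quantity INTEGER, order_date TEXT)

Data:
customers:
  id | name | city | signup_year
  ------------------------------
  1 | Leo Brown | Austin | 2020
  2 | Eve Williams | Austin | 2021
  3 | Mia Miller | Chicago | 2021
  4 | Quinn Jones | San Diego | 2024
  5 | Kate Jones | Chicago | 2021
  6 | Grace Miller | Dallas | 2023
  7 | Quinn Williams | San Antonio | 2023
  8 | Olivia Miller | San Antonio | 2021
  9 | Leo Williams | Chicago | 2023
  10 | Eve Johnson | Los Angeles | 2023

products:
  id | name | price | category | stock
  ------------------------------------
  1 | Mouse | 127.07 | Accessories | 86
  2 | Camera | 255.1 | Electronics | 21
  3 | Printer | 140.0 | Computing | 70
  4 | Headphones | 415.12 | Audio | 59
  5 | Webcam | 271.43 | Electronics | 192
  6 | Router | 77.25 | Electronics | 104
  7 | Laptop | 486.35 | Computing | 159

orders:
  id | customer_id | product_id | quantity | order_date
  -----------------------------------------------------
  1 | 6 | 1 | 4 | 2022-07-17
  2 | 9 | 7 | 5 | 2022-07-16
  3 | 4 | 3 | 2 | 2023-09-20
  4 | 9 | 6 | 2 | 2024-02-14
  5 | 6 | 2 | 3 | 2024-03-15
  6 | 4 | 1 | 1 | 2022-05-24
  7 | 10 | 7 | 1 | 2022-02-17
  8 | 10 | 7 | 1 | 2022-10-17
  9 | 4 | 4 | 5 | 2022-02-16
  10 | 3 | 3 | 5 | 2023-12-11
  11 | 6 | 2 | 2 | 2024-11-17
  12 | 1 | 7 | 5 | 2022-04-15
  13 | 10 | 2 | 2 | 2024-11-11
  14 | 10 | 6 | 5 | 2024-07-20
SELECT DISTINCT category FROM products

Execution result:
category
Accessories
Electronics
Computing
Audio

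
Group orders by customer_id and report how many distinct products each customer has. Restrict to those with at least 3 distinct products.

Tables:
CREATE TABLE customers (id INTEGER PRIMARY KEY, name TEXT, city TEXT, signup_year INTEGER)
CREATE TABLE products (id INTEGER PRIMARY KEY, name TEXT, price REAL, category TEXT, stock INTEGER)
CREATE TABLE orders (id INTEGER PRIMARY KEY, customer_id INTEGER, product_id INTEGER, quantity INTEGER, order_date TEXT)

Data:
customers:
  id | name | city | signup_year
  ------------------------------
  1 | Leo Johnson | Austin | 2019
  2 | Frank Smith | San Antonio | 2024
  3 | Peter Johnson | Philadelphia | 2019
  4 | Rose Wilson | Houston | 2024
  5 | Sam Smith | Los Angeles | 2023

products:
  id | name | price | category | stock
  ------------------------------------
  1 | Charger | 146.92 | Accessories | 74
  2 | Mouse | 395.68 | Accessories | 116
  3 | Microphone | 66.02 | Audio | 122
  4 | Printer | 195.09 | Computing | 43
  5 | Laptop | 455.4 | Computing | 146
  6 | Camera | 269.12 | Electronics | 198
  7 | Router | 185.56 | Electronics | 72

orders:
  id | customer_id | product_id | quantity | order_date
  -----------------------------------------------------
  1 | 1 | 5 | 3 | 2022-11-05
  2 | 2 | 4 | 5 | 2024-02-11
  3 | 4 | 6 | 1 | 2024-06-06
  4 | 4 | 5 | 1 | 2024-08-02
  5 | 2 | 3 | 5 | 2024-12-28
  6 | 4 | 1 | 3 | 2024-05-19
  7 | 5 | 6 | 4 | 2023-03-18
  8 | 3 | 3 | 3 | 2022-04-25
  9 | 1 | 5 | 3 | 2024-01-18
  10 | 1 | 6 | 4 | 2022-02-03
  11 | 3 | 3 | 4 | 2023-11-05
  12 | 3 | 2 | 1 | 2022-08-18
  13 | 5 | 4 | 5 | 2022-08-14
SELECT customer_id, COUNT(DISTINCT product_id) AS distinct_product_count FROM orders GROUP BY customer_id HAVING COUNT(DISTINCT product_id) >= 3

Execution result:
customer_id | distinct_product_count
4 | 3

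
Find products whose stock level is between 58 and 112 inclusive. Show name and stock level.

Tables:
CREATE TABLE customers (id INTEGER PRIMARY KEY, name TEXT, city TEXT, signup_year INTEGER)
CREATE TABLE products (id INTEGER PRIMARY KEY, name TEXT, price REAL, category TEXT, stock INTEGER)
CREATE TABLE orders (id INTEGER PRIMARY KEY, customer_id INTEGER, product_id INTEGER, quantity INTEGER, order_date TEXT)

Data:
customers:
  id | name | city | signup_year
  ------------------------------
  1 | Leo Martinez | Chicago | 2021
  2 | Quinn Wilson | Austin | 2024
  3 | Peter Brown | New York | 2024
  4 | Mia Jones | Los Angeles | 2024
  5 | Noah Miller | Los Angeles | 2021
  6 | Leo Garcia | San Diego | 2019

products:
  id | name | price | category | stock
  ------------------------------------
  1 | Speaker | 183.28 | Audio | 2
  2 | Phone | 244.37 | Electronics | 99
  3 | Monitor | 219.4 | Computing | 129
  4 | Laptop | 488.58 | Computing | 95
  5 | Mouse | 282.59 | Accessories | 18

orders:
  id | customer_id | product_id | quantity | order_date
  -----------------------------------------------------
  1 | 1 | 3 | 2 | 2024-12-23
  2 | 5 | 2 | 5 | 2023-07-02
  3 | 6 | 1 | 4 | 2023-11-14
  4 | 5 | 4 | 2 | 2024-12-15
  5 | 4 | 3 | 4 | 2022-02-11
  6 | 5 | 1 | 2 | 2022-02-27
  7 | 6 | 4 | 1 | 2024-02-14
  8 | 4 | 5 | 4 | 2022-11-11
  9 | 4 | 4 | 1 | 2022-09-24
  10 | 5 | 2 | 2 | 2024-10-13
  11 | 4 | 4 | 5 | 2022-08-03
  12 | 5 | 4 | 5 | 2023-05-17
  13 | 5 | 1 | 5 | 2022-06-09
SELECT name, stock FROM products WHERE stock BETWEEN 58 AND 112

Execution result:
name | stock
Phone | 99
Laptop | 95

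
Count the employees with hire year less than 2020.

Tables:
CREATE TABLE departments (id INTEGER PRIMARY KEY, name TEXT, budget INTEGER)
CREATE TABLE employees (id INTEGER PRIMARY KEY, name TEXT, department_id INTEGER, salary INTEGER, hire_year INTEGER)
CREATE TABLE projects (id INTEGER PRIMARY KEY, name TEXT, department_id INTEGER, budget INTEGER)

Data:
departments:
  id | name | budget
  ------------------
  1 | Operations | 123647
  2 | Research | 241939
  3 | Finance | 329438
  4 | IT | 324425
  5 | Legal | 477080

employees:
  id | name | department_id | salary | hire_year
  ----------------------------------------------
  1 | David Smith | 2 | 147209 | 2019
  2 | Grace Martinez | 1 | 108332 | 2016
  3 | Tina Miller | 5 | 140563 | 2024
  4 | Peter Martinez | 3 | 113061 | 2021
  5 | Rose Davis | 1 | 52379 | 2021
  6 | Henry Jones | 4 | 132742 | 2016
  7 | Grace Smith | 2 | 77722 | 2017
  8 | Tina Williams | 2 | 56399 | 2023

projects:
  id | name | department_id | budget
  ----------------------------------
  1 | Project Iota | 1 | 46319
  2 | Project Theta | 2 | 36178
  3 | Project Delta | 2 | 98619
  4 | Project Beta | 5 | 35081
SELECT COUNT(*) FROM employees WHERE hire_year < 2020

Execution result:
4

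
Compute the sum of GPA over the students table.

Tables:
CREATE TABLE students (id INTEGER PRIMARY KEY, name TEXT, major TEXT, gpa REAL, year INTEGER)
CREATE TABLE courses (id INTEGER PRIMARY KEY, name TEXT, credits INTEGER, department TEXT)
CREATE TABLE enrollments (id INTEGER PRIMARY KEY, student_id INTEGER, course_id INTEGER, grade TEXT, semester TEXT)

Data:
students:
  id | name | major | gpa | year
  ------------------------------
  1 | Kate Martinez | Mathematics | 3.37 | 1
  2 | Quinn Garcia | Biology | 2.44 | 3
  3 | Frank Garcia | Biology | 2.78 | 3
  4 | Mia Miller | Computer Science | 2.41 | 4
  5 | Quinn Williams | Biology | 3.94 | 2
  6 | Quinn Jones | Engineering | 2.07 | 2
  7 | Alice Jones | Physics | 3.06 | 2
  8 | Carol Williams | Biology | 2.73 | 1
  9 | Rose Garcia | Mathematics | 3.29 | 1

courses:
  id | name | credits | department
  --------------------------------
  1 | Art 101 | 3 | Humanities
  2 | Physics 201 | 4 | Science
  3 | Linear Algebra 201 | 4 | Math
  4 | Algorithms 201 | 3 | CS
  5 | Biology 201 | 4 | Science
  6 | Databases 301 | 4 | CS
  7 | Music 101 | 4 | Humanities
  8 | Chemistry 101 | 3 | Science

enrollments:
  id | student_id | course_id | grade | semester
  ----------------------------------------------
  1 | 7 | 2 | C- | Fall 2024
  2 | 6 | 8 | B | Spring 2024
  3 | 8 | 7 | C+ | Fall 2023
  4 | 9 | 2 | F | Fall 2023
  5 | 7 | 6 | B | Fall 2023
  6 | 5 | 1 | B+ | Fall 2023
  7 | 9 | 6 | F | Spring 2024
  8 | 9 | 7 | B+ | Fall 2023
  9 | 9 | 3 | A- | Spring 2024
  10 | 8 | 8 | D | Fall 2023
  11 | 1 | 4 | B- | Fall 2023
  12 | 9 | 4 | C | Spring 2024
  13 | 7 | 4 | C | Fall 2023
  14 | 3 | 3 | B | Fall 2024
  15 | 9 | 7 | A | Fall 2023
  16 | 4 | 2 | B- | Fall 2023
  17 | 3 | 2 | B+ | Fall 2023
SELECT SUM(gpa) FROM students

Execution result:
26.09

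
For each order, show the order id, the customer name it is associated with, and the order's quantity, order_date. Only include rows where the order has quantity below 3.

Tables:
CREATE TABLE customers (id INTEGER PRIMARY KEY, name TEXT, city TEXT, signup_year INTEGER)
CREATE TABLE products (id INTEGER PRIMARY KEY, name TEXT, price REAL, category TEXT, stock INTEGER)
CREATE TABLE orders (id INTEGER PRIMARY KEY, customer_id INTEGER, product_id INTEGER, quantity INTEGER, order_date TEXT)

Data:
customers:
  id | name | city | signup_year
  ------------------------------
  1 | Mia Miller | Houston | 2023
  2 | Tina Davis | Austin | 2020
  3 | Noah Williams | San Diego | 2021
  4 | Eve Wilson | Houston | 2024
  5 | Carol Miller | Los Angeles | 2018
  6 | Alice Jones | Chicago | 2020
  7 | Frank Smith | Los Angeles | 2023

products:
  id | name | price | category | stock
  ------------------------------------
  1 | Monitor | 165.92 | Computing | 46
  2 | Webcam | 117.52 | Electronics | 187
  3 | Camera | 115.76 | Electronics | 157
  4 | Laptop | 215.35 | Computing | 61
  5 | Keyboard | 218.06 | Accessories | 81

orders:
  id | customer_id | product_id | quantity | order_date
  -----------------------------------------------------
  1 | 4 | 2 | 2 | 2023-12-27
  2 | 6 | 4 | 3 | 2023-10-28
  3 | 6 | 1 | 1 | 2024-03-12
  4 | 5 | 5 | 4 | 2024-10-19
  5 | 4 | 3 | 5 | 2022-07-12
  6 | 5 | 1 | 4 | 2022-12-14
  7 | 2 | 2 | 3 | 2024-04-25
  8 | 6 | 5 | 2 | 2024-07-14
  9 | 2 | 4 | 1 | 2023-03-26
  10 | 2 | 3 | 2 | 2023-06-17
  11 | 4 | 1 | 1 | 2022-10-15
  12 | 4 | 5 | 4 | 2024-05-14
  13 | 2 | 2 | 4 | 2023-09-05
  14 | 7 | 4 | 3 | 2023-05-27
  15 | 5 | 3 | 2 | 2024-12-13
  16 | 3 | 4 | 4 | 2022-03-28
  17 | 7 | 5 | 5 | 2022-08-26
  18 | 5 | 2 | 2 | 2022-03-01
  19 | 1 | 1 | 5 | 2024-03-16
SELECT c.id, p.name AS customer, c.quantity, c.order_date FROM orders c JOIN customers p ON c.customer_id = p.id WHERE c.quantity < 3

Execution result:
id | customer | quantity | order_date
1 | Eve Wilson | 2 | 2023-12-27
3 | Alice Jones | 1 | 2024-03-12
8 | Alice Jones | 2 | 2024-07-14
9 | Tina Davis | 1 | 2023-03-26
10 | Tina Davis | 2 | 2023-06-17
11 | Eve Wilson | 1 | 2022-10-15
15 | Carol Miller | 2 | 2024-12-13
18 | Carol Miller | 2 | 2022-03-01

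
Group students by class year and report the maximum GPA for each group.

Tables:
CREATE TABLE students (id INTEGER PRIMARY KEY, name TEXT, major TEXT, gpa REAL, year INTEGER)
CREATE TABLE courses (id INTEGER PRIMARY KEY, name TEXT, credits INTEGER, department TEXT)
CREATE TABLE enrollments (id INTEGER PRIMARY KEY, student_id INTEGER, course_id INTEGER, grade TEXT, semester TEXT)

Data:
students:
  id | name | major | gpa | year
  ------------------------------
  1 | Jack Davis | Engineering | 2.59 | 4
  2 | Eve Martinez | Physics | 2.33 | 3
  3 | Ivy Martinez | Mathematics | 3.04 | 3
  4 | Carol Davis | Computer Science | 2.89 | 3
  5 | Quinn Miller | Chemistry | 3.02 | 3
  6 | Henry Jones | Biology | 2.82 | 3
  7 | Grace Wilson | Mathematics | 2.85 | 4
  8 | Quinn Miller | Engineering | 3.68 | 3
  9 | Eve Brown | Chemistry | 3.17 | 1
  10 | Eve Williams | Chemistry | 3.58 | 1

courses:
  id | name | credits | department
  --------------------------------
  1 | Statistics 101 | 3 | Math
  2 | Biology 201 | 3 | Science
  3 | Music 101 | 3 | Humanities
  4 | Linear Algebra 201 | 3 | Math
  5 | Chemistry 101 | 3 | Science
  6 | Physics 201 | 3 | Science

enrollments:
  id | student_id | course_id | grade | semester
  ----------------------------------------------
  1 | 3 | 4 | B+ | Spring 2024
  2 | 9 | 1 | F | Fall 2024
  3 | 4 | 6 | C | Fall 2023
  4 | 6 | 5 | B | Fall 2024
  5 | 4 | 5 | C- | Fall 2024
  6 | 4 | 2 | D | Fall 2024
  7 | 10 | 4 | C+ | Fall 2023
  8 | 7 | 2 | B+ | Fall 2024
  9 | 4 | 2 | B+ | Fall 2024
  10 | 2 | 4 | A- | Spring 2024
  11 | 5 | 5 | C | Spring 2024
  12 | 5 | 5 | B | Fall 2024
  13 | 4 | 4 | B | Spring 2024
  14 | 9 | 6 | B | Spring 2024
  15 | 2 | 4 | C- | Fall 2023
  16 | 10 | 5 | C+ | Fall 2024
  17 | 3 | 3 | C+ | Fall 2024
SELECT year, MAX(gpa) AS max_gpa FROM students GROUP BY year

Execution result:
year | max_gpa
1 | 3.58
3 | 3.68
4 | 2.85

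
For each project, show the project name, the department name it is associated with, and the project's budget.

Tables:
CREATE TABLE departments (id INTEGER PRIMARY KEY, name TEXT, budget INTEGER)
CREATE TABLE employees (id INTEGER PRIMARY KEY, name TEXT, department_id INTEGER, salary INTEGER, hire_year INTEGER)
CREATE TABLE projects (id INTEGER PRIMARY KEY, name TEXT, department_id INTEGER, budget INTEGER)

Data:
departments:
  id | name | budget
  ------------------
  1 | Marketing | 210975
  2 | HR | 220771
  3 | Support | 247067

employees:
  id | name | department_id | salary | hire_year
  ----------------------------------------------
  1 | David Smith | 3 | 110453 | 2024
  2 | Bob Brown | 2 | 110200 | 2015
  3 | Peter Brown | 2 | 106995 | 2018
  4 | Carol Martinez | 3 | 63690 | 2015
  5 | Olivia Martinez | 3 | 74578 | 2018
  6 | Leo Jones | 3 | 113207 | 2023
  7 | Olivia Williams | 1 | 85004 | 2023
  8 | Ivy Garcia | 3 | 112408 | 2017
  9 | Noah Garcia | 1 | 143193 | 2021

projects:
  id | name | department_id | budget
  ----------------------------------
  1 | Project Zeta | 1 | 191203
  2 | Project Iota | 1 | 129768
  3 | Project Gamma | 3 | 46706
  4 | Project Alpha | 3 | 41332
SELECT c.name, p.name AS department, c.budget FROM projects c JOIN departments p ON c.department_id = p.id

Execution result:
name | department | budget
Project Zeta | Marketing | 191203
Project Iota | Marketing | 129768
Project Gamma | Support | 46706
Project Alpha | Support | 41332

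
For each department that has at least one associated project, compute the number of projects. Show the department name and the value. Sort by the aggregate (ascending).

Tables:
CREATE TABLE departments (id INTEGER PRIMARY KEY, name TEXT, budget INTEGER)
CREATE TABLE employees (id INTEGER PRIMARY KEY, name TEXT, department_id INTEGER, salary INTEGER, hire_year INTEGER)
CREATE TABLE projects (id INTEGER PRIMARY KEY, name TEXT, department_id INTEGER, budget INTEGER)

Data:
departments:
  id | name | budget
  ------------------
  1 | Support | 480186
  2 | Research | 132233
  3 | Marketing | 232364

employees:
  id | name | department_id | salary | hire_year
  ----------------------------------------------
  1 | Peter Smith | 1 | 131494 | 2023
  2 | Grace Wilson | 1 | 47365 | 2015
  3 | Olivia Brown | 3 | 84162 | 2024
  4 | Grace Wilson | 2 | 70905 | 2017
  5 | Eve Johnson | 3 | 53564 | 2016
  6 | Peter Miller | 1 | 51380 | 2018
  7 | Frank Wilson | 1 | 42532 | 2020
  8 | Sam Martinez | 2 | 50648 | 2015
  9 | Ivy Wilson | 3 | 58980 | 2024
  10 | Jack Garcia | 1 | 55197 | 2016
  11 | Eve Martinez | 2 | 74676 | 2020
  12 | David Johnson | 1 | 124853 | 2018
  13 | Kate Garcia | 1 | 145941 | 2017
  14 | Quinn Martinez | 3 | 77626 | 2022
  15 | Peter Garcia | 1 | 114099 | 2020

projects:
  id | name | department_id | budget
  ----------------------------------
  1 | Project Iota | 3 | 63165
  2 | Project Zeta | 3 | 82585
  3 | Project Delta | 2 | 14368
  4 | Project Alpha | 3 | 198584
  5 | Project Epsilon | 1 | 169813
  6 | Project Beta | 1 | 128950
SELECT p.name, COUNT(*) AS n FROM projects c JOIN departments p ON c.department_id = p.id GROUP BY p.id, p.name ORDER BY n ASC

Execution result:
name | n
Research | 1
Support | 2
Marketing | 3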